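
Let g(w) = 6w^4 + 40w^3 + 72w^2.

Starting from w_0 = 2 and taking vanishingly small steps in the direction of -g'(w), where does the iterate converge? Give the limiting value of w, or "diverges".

g'(w) = 24w(w + 2)(w + 3), so g'(2) = 960.
Gradient descent moves in the -g' direction, i.e. w is decreasing.
The nearest critical point in that direction is w = 0, where g'' = 144 > 0 (a local minimum). The iterate converges there.

0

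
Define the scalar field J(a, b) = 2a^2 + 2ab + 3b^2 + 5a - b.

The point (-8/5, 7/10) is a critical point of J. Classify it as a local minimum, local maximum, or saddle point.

The Hessian of J is constant: H = [[4, 2], [2, 6]].
det(H) = 4·6 − 2² = 20.
det(H) > 0 and tr(H) = 10 > 0, so H is positive definite and the point is a local minimum.

local minimum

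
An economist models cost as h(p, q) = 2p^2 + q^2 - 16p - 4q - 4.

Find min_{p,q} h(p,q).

h(p,q) separates as A(p) + B(q) − 4, so its minimum is min A + min B − 4.
A'(p) = 4p - 16 vanishes at p ∈ {4}; B'(q) = 2q - 4 vanishes at q ∈ {2}.
Local minima of A (where A''>0): A(4)=-32. Local minima of B: B(2)=-4.
So the global minimum of h is A(4) + B(2) − 4 = -32 − 4 − 4 = -40, attained at (4, 2).

-40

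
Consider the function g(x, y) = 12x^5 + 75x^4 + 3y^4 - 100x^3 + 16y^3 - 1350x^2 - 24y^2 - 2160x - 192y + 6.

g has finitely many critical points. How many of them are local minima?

g separates as a function of x plus a function of y, so ∇g=0 decouples.
∂g/∂x = 60(x - 3)(x + 1)(x + 3)(x + 4) = 0 at x ∈ {-4, -3, -1, 3}; ∂g/∂y = 12(y - 2)(y + 2)(y + 4) = 0 at y ∈ {-4, -2, 2}.
The Hessian is diagonal: diag(g_xx, g_yy). Second derivatives: g_xx(-4)=-1260, g_xx(-3)=720, g_xx(-1)=-1440, g_xx(3)=10080; g_yy(-4)=144, g_yy(-2)=-96, g_yy(2)=288.
Local minima occur where both diagonal entries positive: (-3, -4), (-3, 2), (3, -4), (3, 2). Count: 4.

4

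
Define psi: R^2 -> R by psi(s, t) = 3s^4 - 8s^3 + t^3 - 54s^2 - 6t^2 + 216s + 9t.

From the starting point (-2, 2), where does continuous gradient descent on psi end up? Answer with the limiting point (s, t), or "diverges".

psi is separable, so gradient descent decouples: s follows -∂psi/∂s, t follows -∂psi/∂t.
∂psi/∂s = 12(s - 3)(s - 2)(s + 3); at s=-2 this is 240, so s decreases.
∂psi/∂t = 3(t - 3)(t - 1); at t=2 this is -3, so t increases.
s converges to its nearest critical value -3 (a local min of the s-part); t converges to 3. The iterate converges to (-3, 3).

(-3, 3)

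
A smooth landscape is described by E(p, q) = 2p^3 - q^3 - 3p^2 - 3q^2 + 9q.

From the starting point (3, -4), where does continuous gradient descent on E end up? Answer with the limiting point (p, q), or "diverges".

(1, -3)

E is separable, so gradient descent decouples: p follows -∂E/∂p, q follows -∂E/∂q.
∂E/∂p = 6p(p - 1); at p=3 this is 36, so p decreases.
∂E/∂q = -3(q - 1)(q + 3); at q=-4 this is -15, so q increases.
p converges to its nearest critical value 1 (a local min of the p-part); q converges to -3. The iterate converges to (1, -3).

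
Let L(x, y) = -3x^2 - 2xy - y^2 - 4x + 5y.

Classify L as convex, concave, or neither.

concave

L is quadratic, so its Hessian is the constant matrix H = [[-6, -2], [-2, -2]].
det(H) = 8, tr(H) = -8.
det(H) > 0 and tr(H) < 0, so H is negative definite everywhere: concave.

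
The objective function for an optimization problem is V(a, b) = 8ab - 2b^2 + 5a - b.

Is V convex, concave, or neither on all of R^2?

V is quadratic, so its Hessian is the constant matrix H = [[0, 8], [8, -4]].
det(H) = -64, tr(H) = -4.
det(H) < 0, so H is indefinite: neither convex nor concave.

neither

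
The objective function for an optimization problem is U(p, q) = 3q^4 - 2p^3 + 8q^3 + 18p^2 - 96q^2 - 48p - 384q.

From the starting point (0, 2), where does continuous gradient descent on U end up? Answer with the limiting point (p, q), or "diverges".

U is separable, so gradient descent decouples: p follows -∂U/∂p, q follows -∂U/∂q.
∂U/∂p = -6(p - 4)(p - 2); at p=0 this is -48, so p increases.
∂U/∂q = 12(q - 4)(q + 2)(q + 4); at q=2 this is -576, so q increases.
p converges to its nearest critical value 2 (a local min of the p-part); q converges to 4. The iterate converges to (2, 4).

(2, 4)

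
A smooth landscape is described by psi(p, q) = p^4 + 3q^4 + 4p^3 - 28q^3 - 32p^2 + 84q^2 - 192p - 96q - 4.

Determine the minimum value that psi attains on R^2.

psi(p,q) separates as A(p) + B(q) − 4, so its minimum is min A + min B − 4.
A'(p) = 4(p - 4)(p + 3)(p + 4) vanishes at p ∈ {-4, -3, 4}; B'(q) = 12(q - 4)(q - 2)(q - 1) vanishes at q ∈ {1, 2, 4}.
Local minima of A (where A''>0): A(-4)=256, A(4)=-768. Local minima of B: B(1)=-37, B(4)=-64.
So the global minimum of psi is A(4) + B(4) − 4 = -768 − 64 − 4 = -836, attained at (4, 4).

-836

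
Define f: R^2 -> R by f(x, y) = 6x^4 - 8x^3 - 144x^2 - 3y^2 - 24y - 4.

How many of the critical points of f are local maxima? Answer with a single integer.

f separates as a function of x plus a function of y, so ∇f=0 decouples.
∂f/∂x = 24x(x - 4)(x + 3) = 0 at x ∈ {-3, 0, 4}; ∂f/∂y = -6(y + 4) = 0 at y ∈ {-4}.
The Hessian is diagonal: diag(f_xx, f_yy). Second derivatives: f_xx(-3)=504, f_xx(0)=-288, f_xx(4)=672; f_yy(-4)=-6.
Local maxima occur where both diagonal entries negative: (0, -4). Count: 1.

1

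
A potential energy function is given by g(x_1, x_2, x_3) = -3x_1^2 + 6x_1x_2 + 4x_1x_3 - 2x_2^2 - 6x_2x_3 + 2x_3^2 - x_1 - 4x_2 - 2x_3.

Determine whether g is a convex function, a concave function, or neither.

g is quadratic, so its Hessian is the constant matrix H = [[-6, 6, 4], [6, -4, -6], [4, -6, 4]].
Leading principal minors: -6, -12, -56.
Neither pattern holds ⇒ H is indefinite ⇒ neither convex nor concave.

neither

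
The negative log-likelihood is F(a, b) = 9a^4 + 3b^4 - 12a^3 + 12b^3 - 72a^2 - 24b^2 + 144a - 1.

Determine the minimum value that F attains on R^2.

F(a,b) separates as P(a) + Q(b) − 1, so its minimum is min P + min Q − 1.
P'(a) = 36(a - 2)(a - 1)(a + 2) vanishes at a ∈ {-2, 1, 2}; Q'(b) = 12b(b - 1)(b + 4) vanishes at b ∈ {-4, 0, 1}.
Local minima of P (where P''>0): P(-2)=-336, P(2)=48. Local minima of Q: Q(-4)=-384, Q(1)=-9.
So the global minimum of F is P(-2) + Q(-4) − 1 = -336 − 384 − 1 = -721, attained at (-2, -4).

-721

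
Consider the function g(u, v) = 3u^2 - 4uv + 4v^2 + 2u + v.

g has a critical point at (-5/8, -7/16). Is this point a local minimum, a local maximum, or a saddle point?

local minimum

The Hessian of g is constant: H = [[6, -4], [-4, 8]].
det(H) = 6·8 − (-4)² = 32.
det(H) > 0 and tr(H) = 14 > 0, so H is positive definite and the point is a local minimum.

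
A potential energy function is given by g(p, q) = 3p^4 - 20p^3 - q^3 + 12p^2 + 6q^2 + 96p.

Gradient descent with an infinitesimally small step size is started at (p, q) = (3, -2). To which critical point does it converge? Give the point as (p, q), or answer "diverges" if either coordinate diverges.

g is separable, so gradient descent decouples: p follows -∂g/∂p, q follows -∂g/∂q.
∂g/∂p = 12(p - 4)(p - 2)(p + 1); at p=3 this is -48, so p increases.
∂g/∂q = -3q(q - 4); at q=-2 this is -36, so q increases.
p converges to its nearest critical value 4 (a local min of the p-part); q converges to 0. The iterate converges to (4, 0).

(4, 0)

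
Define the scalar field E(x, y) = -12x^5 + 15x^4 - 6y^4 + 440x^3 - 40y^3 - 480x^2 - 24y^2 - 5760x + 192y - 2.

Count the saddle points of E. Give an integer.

E separates as a function of x plus a function of y, so ∇E=0 decouples.
∂E/∂x = -60(x - 4)(x - 3)(x + 2)(x + 4) = 0 at x ∈ {-4, -2, 3, 4}; ∂E/∂y = -24(y - 1)(y + 2)(y + 4) = 0 at y ∈ {-4, -2, 1}.
The Hessian is diagonal: diag(E_xx, E_yy). Second derivatives: E_xx(-4)=6720, E_xx(-2)=-3600, E_xx(3)=2100, E_xx(4)=-2880; E_yy(-4)=-240, E_yy(-2)=144, E_yy(1)=-360.
Saddle points occur where the two diagonal entries have opposite signs: (-4, -4), (-4, 1), (-2, -2), (3, -4), (3, 1), (4, -2). Count: 6.

6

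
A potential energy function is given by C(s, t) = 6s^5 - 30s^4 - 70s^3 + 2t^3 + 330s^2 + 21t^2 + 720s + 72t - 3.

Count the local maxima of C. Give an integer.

2

C separates as a function of s plus a function of t, so ∇C=0 decouples.
∂C/∂s = 30(s - 4)(s - 3)(s + 1)(s + 2) = 0 at s ∈ {-2, -1, 3, 4}; ∂C/∂t = 6(t + 3)(t + 4) = 0 at t ∈ {-4, -3}.
The Hessian is diagonal: diag(C_ss, C_tt). Second derivatives: C_ss(-2)=-900, C_ss(-1)=600, C_ss(3)=-600, C_ss(4)=900; C_tt(-4)=-6, C_tt(-3)=6.
Local maxima occur where both diagonal entries negative: (-2, -4), (3, -4). Count: 2.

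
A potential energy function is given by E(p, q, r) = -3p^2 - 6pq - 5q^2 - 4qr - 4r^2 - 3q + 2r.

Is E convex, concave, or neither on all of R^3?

concave

E is quadratic, so its Hessian is the constant matrix H = [[-6, -6, 0], [-6, -10, -4], [0, -4, -8]].
Leading principal minors: -6, 24, -96.
Signs alternate −, +, − ⇒ H ≺ 0 ⇒ concave.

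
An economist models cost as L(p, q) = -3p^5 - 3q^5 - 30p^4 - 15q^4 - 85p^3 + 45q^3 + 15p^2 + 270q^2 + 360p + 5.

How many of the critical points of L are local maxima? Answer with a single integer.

4

L separates as a function of p plus a function of q, so ∇L=0 decouples.
∂L/∂p = -15(p - 1)(p + 2)(p + 3)(p + 4) = 0 at p ∈ {-4, -3, -2, 1}; ∂L/∂q = -15q(q - 3)(q + 3)(q + 4) = 0 at q ∈ {-4, -3, 0, 3}.
The Hessian is diagonal: diag(L_pp, L_qq). Second derivatives: L_pp(-4)=150, L_pp(-3)=-60, L_pp(-2)=90, L_pp(1)=-900; L_qq(-4)=420, L_qq(-3)=-270, L_qq(0)=540, L_qq(3)=-1890.
Local maxima occur where both diagonal entries negative: (-3, -3), (-3, 3), (1, -3), (1, 3). Count: 4.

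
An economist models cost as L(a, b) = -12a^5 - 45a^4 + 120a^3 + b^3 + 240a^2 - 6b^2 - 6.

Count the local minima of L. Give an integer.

L separates as a function of a plus a function of b, so ∇L=0 decouples.
∂L/∂a = -60a(a - 2)(a + 1)(a + 4) = 0 at a ∈ {-4, -1, 0, 2}; ∂L/∂b = 3b(b - 4) = 0 at b ∈ {0, 4}.
The Hessian is diagonal: diag(L_aa, L_bb). Second derivatives: L_aa(-4)=4320, L_aa(-1)=-540, L_aa(0)=480, L_aa(2)=-2160; L_bb(0)=-12, L_bb(4)=12.
Local minima occur where both diagonal entries positive: (-4, 4), (0, 4). Count: 2.

2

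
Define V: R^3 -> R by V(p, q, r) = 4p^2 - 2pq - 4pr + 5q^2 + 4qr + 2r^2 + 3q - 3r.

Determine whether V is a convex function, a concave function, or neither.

convex

V is quadratic, so its Hessian is the constant matrix H = [[8, -2, -4], [-2, 10, 4], [-4, 4, 4]].
Leading principal minors: 8, 76, 80.
All positive ⇒ H ≻ 0 ⇒ convex.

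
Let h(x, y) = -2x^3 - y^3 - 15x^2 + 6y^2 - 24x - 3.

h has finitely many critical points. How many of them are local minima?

h separates as a function of x plus a function of y, so ∇h=0 decouples.
∂h/∂x = -6(x + 1)(x + 4) = 0 at x ∈ {-4, -1}; ∂h/∂y = -3y(y - 4) = 0 at y ∈ {0, 4}.
The Hessian is diagonal: diag(h_xx, h_yy). Second derivatives: h_xx(-4)=18, h_xx(-1)=-18; h_yy(0)=12, h_yy(4)=-12.
Local minima occur where both diagonal entries positive: (-4, 0). Count: 1.

1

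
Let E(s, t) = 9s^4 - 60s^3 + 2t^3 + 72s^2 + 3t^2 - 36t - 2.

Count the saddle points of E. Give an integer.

3

E separates as a function of s plus a function of t, so ∇E=0 decouples.
∂E/∂s = 36s(s - 4)(s - 1) = 0 at s ∈ {0, 1, 4}; ∂E/∂t = 6(t - 2)(t + 3) = 0 at t ∈ {-3, 2}.
The Hessian is diagonal: diag(E_ss, E_tt). Second derivatives: E_ss(0)=144, E_ss(1)=-108, E_ss(4)=432; E_tt(-3)=-30, E_tt(2)=30.
Saddle points occur where the two diagonal entries have opposite signs: (0, -3), (1, 2), (4, -3). Count: 3.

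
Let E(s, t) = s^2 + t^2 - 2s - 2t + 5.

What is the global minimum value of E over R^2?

E(s,t) separates as P(s) + Q(t) + 5, so its minimum is min P + min Q + 5.
P'(s) = 2s - 2 vanishes at s ∈ {1}; Q'(t) = 2(t - 1) vanishes at t ∈ {1}.
Local minima of P (where P''>0): P(1)=-1. Local minima of Q: Q(1)=-1.
So the global minimum of E is P(1) + Q(1) + 5 = -1 − 1 + 5 = 3, attained at (1, 1).

3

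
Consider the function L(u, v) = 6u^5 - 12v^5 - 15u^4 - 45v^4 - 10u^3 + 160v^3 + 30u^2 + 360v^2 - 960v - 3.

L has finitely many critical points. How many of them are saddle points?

L separates as a function of u plus a function of v, so ∇L=0 decouples.
∂L/∂u = 30u(u - 2)(u - 1)(u + 1) = 0 at u ∈ {-1, 0, 1, 2}; ∂L/∂v = -60(v - 2)(v - 1)(v + 2)(v + 4) = 0 at v ∈ {-4, -2, 1, 2}.
The Hessian is diagonal: diag(L_uu, L_vv). Second derivatives: L_uu(-1)=-180, L_uu(0)=60, L_uu(1)=-60, L_uu(2)=180; L_vv(-4)=3600, L_vv(-2)=-1440, L_vv(1)=900, L_vv(2)=-1440.
Saddle points occur where the two diagonal entries have opposite signs: (-1, -4), (-1, 1), (0, -2), (0, 2), (1, -4), (1, 1), (2, -2), (2, 2). Count: 8.

8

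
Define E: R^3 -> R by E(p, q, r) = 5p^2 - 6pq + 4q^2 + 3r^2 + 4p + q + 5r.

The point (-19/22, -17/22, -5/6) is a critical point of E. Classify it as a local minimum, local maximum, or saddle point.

The Hessian is constant: H = [[10, -6, 0], [-6, 8, 0], [0, 0, 6]].
Leading principal minors: Δ₁ = 10, Δ₂ = 44, Δ₃ = 264.
All leading minors are positive, so H is positive definite: a local minimum.

local minimum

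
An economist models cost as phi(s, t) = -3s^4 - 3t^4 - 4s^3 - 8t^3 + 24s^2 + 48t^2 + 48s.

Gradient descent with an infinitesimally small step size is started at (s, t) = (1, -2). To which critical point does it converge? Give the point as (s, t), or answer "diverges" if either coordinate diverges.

(-1, 0)

phi is separable, so gradient descent decouples: s follows -∂phi/∂s, t follows -∂phi/∂t.
∂phi/∂s = -12(s - 2)(s + 1)(s + 2); at s=1 this is 72, so s decreases.
∂phi/∂t = -12t(t - 2)(t + 4); at t=-2 this is -192, so t increases.
s converges to its nearest critical value -1 (a local min of the s-part); t converges to 0. The iterate converges to (-1, 0).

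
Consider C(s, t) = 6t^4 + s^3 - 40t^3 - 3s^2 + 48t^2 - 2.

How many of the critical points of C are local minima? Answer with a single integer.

C separates as a function of s plus a function of t, so ∇C=0 decouples.
∂C/∂s = 3s(s - 2) = 0 at s ∈ {0, 2}; ∂C/∂t = 24t(t - 4)(t - 1) = 0 at t ∈ {0, 1, 4}.
The Hessian is diagonal: diag(C_ss, C_tt). Second derivatives: C_ss(0)=-6, C_ss(2)=6; C_tt(0)=96, C_tt(1)=-72, C_tt(4)=288.
Local minima occur where both diagonal entries positive: (2, 0), (2, 4). Count: 2.

2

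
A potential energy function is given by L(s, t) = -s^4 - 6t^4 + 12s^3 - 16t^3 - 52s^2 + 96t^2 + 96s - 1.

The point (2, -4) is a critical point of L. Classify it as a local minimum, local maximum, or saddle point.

The mixed partial ∂²L/∂s∂t is 0, so the Hessian at any point is diag(L_ss, L_tt) = diag(4(-3s^2 + 18s - 26), 24(-3t^2 - 4t + 8)).
At (2, -4): H = diag(-8, -576).
Both eigenvalues are negative, so H is negative definite: a local maximum.

local maximum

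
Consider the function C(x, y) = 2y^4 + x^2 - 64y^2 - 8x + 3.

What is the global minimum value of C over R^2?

-525

C(x,y) separates as P(x) + Q(y) + 3, so its minimum is min P + min Q + 3.
P'(x) = 2x - 8 vanishes at x ∈ {4}; Q'(y) = 8y(y - 4)(y + 4) vanishes at y ∈ {-4, 0, 4}.
Local minima of P (where P''>0): P(4)=-16. Local minima of Q: Q(-4)=-512, Q(4)=-512.
So the global minimum of C is P(4) + Q(-4) + 3 = -16 − 512 + 3 = -525, attained at (4, -4).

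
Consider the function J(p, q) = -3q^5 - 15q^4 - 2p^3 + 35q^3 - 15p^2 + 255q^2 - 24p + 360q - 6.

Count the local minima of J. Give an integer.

J separates as a function of p plus a function of q, so ∇J=0 decouples.
∂J/∂p = -6(p + 1)(p + 4) = 0 at p ∈ {-4, -1}; ∂J/∂q = -15(q - 3)(q + 1)(q + 2)(q + 4) = 0 at q ∈ {-4, -2, -1, 3}.
The Hessian is diagonal: diag(J_pp, J_qq). Second derivatives: J_pp(-4)=18, J_pp(-1)=-18; J_qq(-4)=630, J_qq(-2)=-150, J_qq(-1)=180, J_qq(3)=-2100.
Local minima occur where both diagonal entries positive: (-4, -4), (-4, -1). Count: 2.

2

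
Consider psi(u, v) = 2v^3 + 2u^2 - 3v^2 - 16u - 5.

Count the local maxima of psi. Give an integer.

0

psi separates as a function of u plus a function of v, so ∇psi=0 decouples.
∂psi/∂u = 4(u - 4) = 0 at u ∈ {4}; ∂psi/∂v = 6v(v - 1) = 0 at v ∈ {0, 1}.
The Hessian is diagonal: diag(psi_uu, psi_vv). Second derivatives: psi_uu(4)=4; psi_vv(0)=-6, psi_vv(1)=6.
Local maxima occur where both diagonal entries negative: none. Count: 0.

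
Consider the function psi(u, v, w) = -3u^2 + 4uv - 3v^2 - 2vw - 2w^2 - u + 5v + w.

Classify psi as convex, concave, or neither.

psi is quadratic, so its Hessian is the constant matrix H = [[-6, 4, 0], [4, -6, -2], [0, -2, -4]].
Leading principal minors: -6, 20, -56.
Signs alternate −, +, − ⇒ H ≺ 0 ⇒ concave.

concave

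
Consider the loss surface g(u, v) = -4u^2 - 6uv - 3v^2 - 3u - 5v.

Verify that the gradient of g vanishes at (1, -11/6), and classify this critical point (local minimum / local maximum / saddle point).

local maximum

∇g = (-8u - 6v - 3, -6u - 6v - 5); substituting (1, -11/6) gives ∇g = (0, 0), so (1, -11/6) is indeed a critical point.
The Hessian of g is constant: H = [[-8, -6], [-6, -6]].
det(H) = (-8)·(-6) − (-6)² = 12.
det(H) > 0 and tr(H) = -14 < 0, so H is negative definite and the point is a local maximum.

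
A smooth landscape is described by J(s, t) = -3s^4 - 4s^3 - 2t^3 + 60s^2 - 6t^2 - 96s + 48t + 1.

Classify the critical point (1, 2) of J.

saddle point

The mixed partial ∂²J/∂s∂t is 0, so the Hessian at any point is diag(J_ss, J_tt) = diag(12(-3s^2 - 2s + 10), -12(t + 1)).
At (1, 2): H = diag(60, -36).
The eigenvalues have opposite signs, so H is indefinite: a saddle point.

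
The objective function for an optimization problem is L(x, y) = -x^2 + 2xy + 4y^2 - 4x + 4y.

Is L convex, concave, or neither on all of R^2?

neither

L is quadratic, so its Hessian is the constant matrix H = [[-2, 2], [2, 8]].
det(H) = -20, tr(H) = 6.
det(H) < 0, so H is indefinite: neither convex nor concave.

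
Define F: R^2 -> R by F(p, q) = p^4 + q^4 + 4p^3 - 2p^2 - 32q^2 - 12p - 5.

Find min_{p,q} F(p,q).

F(p,q) separates as A(p) + B(q) − 5, so its minimum is min A + min B − 5.
A'(p) = 4(p - 1)(p + 1)(p + 3) vanishes at p ∈ {-3, -1, 1}; B'(q) = 4q(q - 4)(q + 4) vanishes at q ∈ {-4, 0, 4}.
Local minima of A (where A''>0): A(-3)=-9, A(1)=-9. Local minima of B: B(-4)=-256, B(4)=-256.
So the global minimum of F is A(-3) + B(-4) − 5 = -9 − 256 − 5 = -270, attained at (-3, -4).

-270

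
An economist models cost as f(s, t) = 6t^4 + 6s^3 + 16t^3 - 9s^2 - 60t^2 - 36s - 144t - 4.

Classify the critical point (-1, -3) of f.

saddle point

The mixed partial ∂²f/∂s∂t is 0, so the Hessian at any point is diag(f_ss, f_tt) = diag(18(2s - 1), 24(3t^2 + 4t - 5)).
At (-1, -3): H = diag(-54, 240).
The eigenvalues have opposite signs, so H is indefinite: a saddle point.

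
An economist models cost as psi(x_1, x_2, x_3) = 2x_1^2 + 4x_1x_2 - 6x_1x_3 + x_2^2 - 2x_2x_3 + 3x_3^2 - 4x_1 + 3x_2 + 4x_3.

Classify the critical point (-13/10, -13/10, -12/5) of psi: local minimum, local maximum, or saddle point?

The Hessian is constant: H = [[4, 4, -6], [4, 2, -2], [-6, -2, 6]].
Leading principal minors: Δ₁ = 4, Δ₂ = -8, Δ₃ = -40.
The minors fit neither the all-positive nor the alternating-sign pattern, so H is indefinite: a saddle point.

saddle point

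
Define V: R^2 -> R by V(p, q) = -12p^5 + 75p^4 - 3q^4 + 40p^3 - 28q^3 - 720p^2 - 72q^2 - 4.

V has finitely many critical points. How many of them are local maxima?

4

V separates as a function of p plus a function of q, so ∇V=0 decouples.
∂V/∂p = -60p(p - 4)(p - 3)(p + 2) = 0 at p ∈ {-2, 0, 3, 4}; ∂V/∂q = -12q(q + 3)(q + 4) = 0 at q ∈ {-4, -3, 0}.
The Hessian is diagonal: diag(V_pp, V_qq). Second derivatives: V_pp(-2)=3600, V_pp(0)=-1440, V_pp(3)=900, V_pp(4)=-1440; V_qq(-4)=-48, V_qq(-3)=36, V_qq(0)=-144.
Local maxima occur where both diagonal entries negative: (0, -4), (0, 0), (4, -4), (4, 0). Count: 4.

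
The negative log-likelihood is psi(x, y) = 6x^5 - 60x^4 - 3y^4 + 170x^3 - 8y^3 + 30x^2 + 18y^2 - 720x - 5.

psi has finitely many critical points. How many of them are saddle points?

6

psi separates as a function of x plus a function of y, so ∇psi=0 decouples.
∂psi/∂x = 30(x - 4)(x - 3)(x - 2)(x + 1) = 0 at x ∈ {-1, 2, 3, 4}; ∂psi/∂y = -12y(y - 1)(y + 3) = 0 at y ∈ {-3, 0, 1}.
The Hessian is diagonal: diag(psi_xx, psi_yy). Second derivatives: psi_xx(-1)=-1800, psi_xx(2)=180, psi_xx(3)=-120, psi_xx(4)=300; psi_yy(-3)=-144, psi_yy(0)=36, psi_yy(1)=-48.
Saddle points occur where the two diagonal entries have opposite signs: (-1, 0), (2, -3), (2, 1), (3, 0), (4, -3), (4, 1). Count: 6.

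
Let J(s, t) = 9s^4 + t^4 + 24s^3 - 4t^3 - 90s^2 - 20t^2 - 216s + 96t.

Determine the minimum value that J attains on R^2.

J(s,t) separates as P(s) + Q(t), so its minimum is min P + min Q.
P'(s) = 36(s - 2)(s + 1)(s + 3) vanishes at s ∈ {-3, -1, 2}; Q'(t) = 4(t - 4)(t - 2)(t + 3) vanishes at t ∈ {-3, 2, 4}.
Local minima of P (where P''>0): P(-3)=-81, P(2)=-456. Local minima of Q: Q(-3)=-279, Q(4)=64.
So the global minimum of J is P(2) + Q(-3) = -456 − 279 = -735, attained at (2, -3).

-735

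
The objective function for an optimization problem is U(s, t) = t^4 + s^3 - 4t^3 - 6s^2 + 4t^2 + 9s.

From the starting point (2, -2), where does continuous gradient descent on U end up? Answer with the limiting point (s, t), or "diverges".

U is separable, so gradient descent decouples: s follows -∂U/∂s, t follows -∂U/∂t.
∂U/∂s = 3(s - 3)(s - 1); at s=2 this is -3, so s increases.
∂U/∂t = 4t(t - 2)(t - 1); at t=-2 this is -96, so t increases.
s converges to its nearest critical value 3 (a local min of the s-part); t converges to 0. The iterate converges to (3, 0).

(3, 0)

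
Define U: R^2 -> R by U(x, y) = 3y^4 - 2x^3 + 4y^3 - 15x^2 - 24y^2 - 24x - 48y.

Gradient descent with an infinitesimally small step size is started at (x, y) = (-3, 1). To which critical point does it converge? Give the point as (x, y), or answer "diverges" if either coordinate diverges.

U is separable, so gradient descent decouples: x follows -∂U/∂x, y follows -∂U/∂y.
∂U/∂x = -6(x + 1)(x + 4); at x=-3 this is 12, so x decreases.
∂U/∂y = 12(y - 2)(y + 1)(y + 2); at y=1 this is -72, so y increases.
x converges to its nearest critical value -4 (a local min of the x-part); y converges to 2. The iterate converges to (-4, 2).

(-4, 2)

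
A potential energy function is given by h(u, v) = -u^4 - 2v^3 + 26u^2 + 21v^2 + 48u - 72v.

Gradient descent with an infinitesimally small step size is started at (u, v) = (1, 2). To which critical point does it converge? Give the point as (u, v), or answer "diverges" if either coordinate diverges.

(-1, 3)

h is separable, so gradient descent decouples: u follows -∂h/∂u, v follows -∂h/∂v.
∂h/∂u = -4(u - 4)(u + 1)(u + 3); at u=1 this is 96, so u decreases.
∂h/∂v = -6(v - 4)(v - 3); at v=2 this is -12, so v increases.
u converges to its nearest critical value -1 (a local min of the u-part); v converges to 3. The iterate converges to (-1, 3).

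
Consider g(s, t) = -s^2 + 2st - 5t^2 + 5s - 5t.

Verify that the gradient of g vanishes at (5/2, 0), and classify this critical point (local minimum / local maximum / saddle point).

local maximum

∇g = (-2s + 2t + 5, 2s - 10t - 5); substituting (5/2, 0) gives ∇g = (0, 0), so (5/2, 0) is indeed a critical point.
The Hessian of g is constant: H = [[-2, 2], [2, -10]].
det(H) = (-2)·(-10) − 2² = 16.
det(H) > 0 and tr(H) = -12 < 0, so H is negative definite and the point is a local maximum.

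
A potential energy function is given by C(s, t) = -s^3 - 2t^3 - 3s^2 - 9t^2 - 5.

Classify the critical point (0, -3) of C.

saddle point

The mixed partial ∂²C/∂s∂t is 0, so the Hessian at any point is diag(C_ss, C_tt) = diag(-6(s + 1), -6(2t + 3)).
At (0, -3): H = diag(-6, 18).
The eigenvalues have opposite signs, so H is indefinite: a saddle point.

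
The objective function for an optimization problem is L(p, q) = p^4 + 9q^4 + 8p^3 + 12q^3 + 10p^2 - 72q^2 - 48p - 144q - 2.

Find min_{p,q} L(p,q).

L(p,q) separates as A(p) + B(q) − 2, so its minimum is min A + min B − 2.
A'(p) = 4(p - 1)(p + 3)(p + 4) vanishes at p ∈ {-4, -3, 1}; B'(q) = 36(q - 2)(q + 1)(q + 2) vanishes at q ∈ {-2, -1, 2}.
Local minima of A (where A''>0): A(-4)=96, A(1)=-29. Local minima of B: B(-2)=48, B(2)=-336.
So the global minimum of L is A(1) + B(2) − 2 = -29 − 336 − 2 = -367, attained at (1, 2).

-367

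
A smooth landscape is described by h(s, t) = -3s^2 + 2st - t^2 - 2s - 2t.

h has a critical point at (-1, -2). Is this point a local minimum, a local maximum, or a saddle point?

local maximum

The Hessian of h is constant: H = [[-6, 2], [2, -2]].
det(H) = (-6)·(-2) − 2² = 8.
det(H) > 0 and tr(H) = -8 < 0, so H is negative definite and the point is a local maximum.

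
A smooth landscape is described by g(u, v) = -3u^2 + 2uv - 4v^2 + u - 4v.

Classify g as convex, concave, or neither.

g is quadratic, so its Hessian is the constant matrix H = [[-6, 2], [2, -8]].
det(H) = 44, tr(H) = -14.
det(H) > 0 and tr(H) < 0, so H is negative definite everywhere: concave.

concave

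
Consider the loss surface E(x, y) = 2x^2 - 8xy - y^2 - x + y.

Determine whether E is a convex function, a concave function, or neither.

E is quadratic, so its Hessian is the constant matrix H = [[4, -8], [-8, -2]].
det(H) = -72, tr(H) = 2.
det(H) < 0, so H is indefinite: neither convex nor concave.

neither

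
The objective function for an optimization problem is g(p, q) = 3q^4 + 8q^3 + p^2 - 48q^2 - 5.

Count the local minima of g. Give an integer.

2

g separates as a function of p plus a function of q, so ∇g=0 decouples.
∂g/∂p = 2p = 0 at p ∈ {0}; ∂g/∂q = 12q(q - 2)(q + 4) = 0 at q ∈ {-4, 0, 2}.
The Hessian is diagonal: diag(g_pp, g_qq). Second derivatives: g_pp(0)=2; g_qq(-4)=288, g_qq(0)=-96, g_qq(2)=144.
Local minima occur where both diagonal entries positive: (0, -4), (0, 2). Count: 2.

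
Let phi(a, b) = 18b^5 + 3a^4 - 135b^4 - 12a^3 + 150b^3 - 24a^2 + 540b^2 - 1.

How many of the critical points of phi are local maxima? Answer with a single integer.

phi separates as a function of a plus a function of b, so ∇phi=0 decouples.
∂phi/∂a = 12a(a - 4)(a + 1) = 0 at a ∈ {-1, 0, 4}; ∂phi/∂b = 90b(b - 4)(b - 3)(b + 1) = 0 at b ∈ {-1, 0, 3, 4}.
The Hessian is diagonal: diag(phi_aa, phi_bb). Second derivatives: phi_aa(-1)=60, phi_aa(0)=-48, phi_aa(4)=240; phi_bb(-1)=-1800, phi_bb(0)=1080, phi_bb(3)=-1080, phi_bb(4)=1800.
Local maxima occur where both diagonal entries negative: (0, -1), (0, 3). Count: 2.

2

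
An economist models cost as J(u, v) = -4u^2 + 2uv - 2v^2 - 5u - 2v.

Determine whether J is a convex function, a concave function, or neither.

concave

J is quadratic, so its Hessian is the constant matrix H = [[-8, 2], [2, -4]].
det(H) = 28, tr(H) = -12.
det(H) > 0 and tr(H) < 0, so H is negative definite everywhere: concave.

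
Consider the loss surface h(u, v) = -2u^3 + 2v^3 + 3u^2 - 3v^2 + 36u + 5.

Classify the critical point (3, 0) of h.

local maximum

The mixed partial ∂²h/∂u∂v is 0, so the Hessian at any point is diag(h_uu, h_vv) = diag(6(-2u + 1), 6(2v - 1)).
At (3, 0): H = diag(-30, -6).
Both eigenvalues are negative, so H is negative definite: a local maximum.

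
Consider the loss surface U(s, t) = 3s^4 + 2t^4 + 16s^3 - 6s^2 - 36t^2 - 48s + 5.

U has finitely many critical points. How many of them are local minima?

4

U separates as a function of s plus a function of t, so ∇U=0 decouples.
∂U/∂s = 12(s - 1)(s + 1)(s + 4) = 0 at s ∈ {-4, -1, 1}; ∂U/∂t = 8t(t - 3)(t + 3) = 0 at t ∈ {-3, 0, 3}.
The Hessian is diagonal: diag(U_ss, U_tt). Second derivatives: U_ss(-4)=180, U_ss(-1)=-72, U_ss(1)=120; U_tt(-3)=144, U_tt(0)=-72, U_tt(3)=144.
Local minima occur where both diagonal entries positive: (-4, -3), (-4, 3), (1, -3), (1, 3). Count: 4.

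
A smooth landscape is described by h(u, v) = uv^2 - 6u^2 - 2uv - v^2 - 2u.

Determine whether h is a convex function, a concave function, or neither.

The term uv^2 is cubic, so the Hessian is not constant.
∂²h/∂v² = 2u - 2, which takes both signs as u varies (negative for sufficiently negative u). A diagonal entry of the Hessian changing sign means the Hessian is neither positive- nor negative-semidefinite on all of R^2.

neither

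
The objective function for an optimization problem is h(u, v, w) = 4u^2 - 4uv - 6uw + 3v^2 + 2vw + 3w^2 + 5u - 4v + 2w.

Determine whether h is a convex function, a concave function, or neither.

h is quadratic, so its Hessian is the constant matrix H = [[8, -4, -6], [-4, 6, 2], [-6, 2, 6]].
Leading principal minors: 8, 32, 40.
All positive ⇒ H ≻ 0 ⇒ convex.

convex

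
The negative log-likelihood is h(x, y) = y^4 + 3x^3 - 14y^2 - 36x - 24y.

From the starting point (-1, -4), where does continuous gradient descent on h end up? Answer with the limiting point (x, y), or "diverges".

(2, -2)

h is separable, so gradient descent decouples: x follows -∂h/∂x, y follows -∂h/∂y.
∂h/∂x = 9(x - 2)(x + 2); at x=-1 this is -27, so x increases.
∂h/∂y = 4(y - 3)(y + 1)(y + 2); at y=-4 this is -168, so y increases.
x converges to its nearest critical value 2 (a local min of the x-part); y converges to -2. The iterate converges to (2, -2).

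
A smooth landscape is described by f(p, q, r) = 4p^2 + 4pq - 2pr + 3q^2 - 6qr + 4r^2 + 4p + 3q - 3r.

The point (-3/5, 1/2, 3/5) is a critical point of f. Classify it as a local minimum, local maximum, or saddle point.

The Hessian is constant: H = [[8, 4, -2], [4, 6, -6], [-2, -6, 8]].
Leading principal minors: Δ₁ = 8, Δ₂ = 32, Δ₃ = 40.
All leading minors are positive, so H is positive definite: a local minimum.

local minimum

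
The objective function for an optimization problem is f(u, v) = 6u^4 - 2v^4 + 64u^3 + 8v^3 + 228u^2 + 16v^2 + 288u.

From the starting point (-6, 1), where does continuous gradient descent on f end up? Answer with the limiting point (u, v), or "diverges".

f is separable, so gradient descent decouples: u follows -∂f/∂u, v follows -∂f/∂v.
∂f/∂u = 24(u + 1)(u + 3)(u + 4); at u=-6 this is -720, so u increases.
∂f/∂v = -8v(v - 4)(v + 1); at v=1 this is 48, so v decreases.
u converges to its nearest critical value -4 (a local min of the u-part); v converges to 0. The iterate converges to (-4, 0).

(-4, 0)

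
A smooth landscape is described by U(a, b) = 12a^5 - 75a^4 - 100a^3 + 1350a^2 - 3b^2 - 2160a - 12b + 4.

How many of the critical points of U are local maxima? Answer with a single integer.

2

U separates as a function of a plus a function of b, so ∇U=0 decouples.
∂U/∂a = 60(a - 4)(a - 3)(a - 1)(a + 3) = 0 at a ∈ {-3, 1, 3, 4}; ∂U/∂b = -6(b + 2) = 0 at b ∈ {-2}.
The Hessian is diagonal: diag(U_aa, U_bb). Second derivatives: U_aa(-3)=-10080, U_aa(1)=1440, U_aa(3)=-720, U_aa(4)=1260; U_bb(-2)=-6.
Local maxima occur where both diagonal entries negative: (-3, -2), (3, -2). Count: 2.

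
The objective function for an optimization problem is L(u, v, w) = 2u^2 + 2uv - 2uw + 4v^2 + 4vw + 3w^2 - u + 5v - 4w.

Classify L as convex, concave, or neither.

L is quadratic, so its Hessian is the constant matrix H = [[4, 2, -2], [2, 8, 4], [-2, 4, 6]].
Leading principal minors: 4, 28, 40.
All positive ⇒ H ≻ 0 ⇒ convex.

convex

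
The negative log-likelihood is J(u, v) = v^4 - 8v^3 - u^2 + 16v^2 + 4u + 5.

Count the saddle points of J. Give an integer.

J separates as a function of u plus a function of v, so ∇J=0 decouples.
∂J/∂u = -2(u - 2) = 0 at u ∈ {2}; ∂J/∂v = 4v(v - 4)(v - 2) = 0 at v ∈ {0, 2, 4}.
The Hessian is diagonal: diag(J_uu, J_vv). Second derivatives: J_uu(2)=-2; J_vv(0)=32, J_vv(2)=-16, J_vv(4)=32.
Saddle points occur where the two diagonal entries have opposite signs: (2, 0), (2, 4). Count: 2.

2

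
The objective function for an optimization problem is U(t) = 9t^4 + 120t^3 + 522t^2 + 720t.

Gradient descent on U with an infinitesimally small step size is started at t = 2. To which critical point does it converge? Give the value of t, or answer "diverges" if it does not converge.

-1

U'(t) = 36(t + 1)(t + 4)(t + 5), so U'(2) = 4536.
Gradient descent moves in the -U' direction, i.e. t is decreasing.
The nearest critical point in that direction is t = -1, where U'' = 432 > 0 (a local minimum). The iterate converges there.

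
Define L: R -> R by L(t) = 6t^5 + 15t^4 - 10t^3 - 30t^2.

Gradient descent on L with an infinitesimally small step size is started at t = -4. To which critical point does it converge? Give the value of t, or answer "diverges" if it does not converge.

diverges

L'(t) = 30t(t - 1)(t + 1)(t + 2), so L'(-4) = 3600.
Gradient descent moves in the -L' direction, i.e. t is decreasing.
There is no critical point below t=-4, and L' keeps the same sign, so the iterate runs off to −∞.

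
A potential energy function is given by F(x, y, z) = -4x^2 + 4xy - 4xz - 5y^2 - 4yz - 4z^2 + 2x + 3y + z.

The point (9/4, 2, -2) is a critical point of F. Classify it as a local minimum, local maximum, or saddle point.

The Hessian is constant: H = [[-8, 4, -4], [4, -10, -4], [-4, -4, -8]].
Leading principal minors: Δ₁ = -8, Δ₂ = 64, Δ₃ = -96.
The minors alternate sign starting negative (−, +, −), so H is negative definite: a local maximum.

local maximum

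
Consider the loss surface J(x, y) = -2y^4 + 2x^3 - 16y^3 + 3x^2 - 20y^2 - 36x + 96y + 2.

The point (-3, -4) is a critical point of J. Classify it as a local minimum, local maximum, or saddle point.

local maximum

The mixed partial ∂²J/∂x∂y is 0, so the Hessian at any point is diag(J_xx, J_yy) = diag(6(2x + 1), -8(3y^2 + 12y + 5)).
At (-3, -4): H = diag(-30, -40).
Both eigenvalues are negative, so H is negative definite: a local maximum.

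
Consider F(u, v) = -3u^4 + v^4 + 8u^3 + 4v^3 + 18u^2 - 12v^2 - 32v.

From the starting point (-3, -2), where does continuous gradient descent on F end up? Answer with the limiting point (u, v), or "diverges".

diverges

F is separable, so gradient descent decouples: u follows -∂F/∂u, v follows -∂F/∂v.
∂F/∂u = -12u(u - 3)(u + 1); at u=-3 this is 432, so u decreases.
∂F/∂v = 4(v - 2)(v + 1)(v + 4); at v=-2 this is 32, so v decreases.
The u-coordinate has no critical point in that direction and runs off to infinity.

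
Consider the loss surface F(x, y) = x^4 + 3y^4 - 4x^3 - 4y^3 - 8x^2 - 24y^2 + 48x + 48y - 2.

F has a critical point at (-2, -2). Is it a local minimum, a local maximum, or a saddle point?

local minimum

The mixed partial ∂²F/∂x∂y is 0, so the Hessian at any point is diag(F_xx, F_yy) = diag(4(3x^2 - 6x - 4), 12(3y^2 - 2y - 4)).
At (-2, -2): H = diag(80, 144).
Both eigenvalues are positive, so H is positive definite: a local minimum.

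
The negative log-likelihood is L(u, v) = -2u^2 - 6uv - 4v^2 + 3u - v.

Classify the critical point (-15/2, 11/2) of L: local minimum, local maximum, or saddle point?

saddle point

The Hessian of L is constant: H = [[-4, -6], [-6, -8]].
det(H) = (-4)·(-8) − (-6)² = -4.
Since det(H) < 0, H is indefinite and the critical point is a saddle point.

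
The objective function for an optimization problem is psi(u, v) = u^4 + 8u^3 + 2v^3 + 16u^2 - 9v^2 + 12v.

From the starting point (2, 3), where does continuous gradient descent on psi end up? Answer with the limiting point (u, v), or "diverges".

(0, 2)

psi is separable, so gradient descent decouples: u follows -∂psi/∂u, v follows -∂psi/∂v.
∂psi/∂u = 4u(u + 2)(u + 4); at u=2 this is 192, so u decreases.
∂psi/∂v = 6(v - 2)(v - 1); at v=3 this is 12, so v decreases.
u converges to its nearest critical value 0 (a local min of the u-part); v converges to 2. The iterate converges to (0, 2).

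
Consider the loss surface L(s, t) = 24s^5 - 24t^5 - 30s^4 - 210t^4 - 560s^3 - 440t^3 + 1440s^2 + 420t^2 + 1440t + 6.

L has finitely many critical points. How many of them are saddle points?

L separates as a function of s plus a function of t, so ∇L=0 decouples.
∂L/∂s = 120s(s - 3)(s - 2)(s + 4) = 0 at s ∈ {-4, 0, 2, 3}; ∂L/∂t = -120(t - 1)(t + 1)(t + 3)(t + 4) = 0 at t ∈ {-4, -3, -1, 1}.
The Hessian is diagonal: diag(L_ss, L_tt). Second derivatives: L_ss(-4)=-20160, L_ss(0)=2880, L_ss(2)=-1440, L_ss(3)=2520; L_tt(-4)=1800, L_tt(-3)=-960, L_tt(-1)=1440, L_tt(1)=-4800.
Saddle points occur where the two diagonal entries have opposite signs: (-4, -4), (-4, -1), (0, -3), (0, 1), (2, -4), (2, -1), (3, -3), (3, 1). Count: 8.

8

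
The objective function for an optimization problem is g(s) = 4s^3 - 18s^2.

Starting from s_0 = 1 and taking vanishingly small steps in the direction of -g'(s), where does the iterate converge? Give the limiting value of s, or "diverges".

g'(s) = 12s(s - 3), so g'(1) = -24.
Gradient descent moves in the -g' direction, i.e. s is increasing.
The nearest critical point in that direction is s = 3, where g'' = 36 > 0 (a local minimum). The iterate converges there.

3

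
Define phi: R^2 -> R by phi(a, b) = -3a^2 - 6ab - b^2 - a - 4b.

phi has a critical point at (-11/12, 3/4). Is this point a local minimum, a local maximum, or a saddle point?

The Hessian of phi is constant: H = [[-6, -6], [-6, -2]].
det(H) = (-6)·(-2) − (-6)² = -24.
Since det(H) < 0, H is indefinite and the critical point is a saddle point.

saddle point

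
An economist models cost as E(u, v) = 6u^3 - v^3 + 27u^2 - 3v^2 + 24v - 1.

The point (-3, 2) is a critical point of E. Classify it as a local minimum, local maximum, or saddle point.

The mixed partial ∂²E/∂u∂v is 0, so the Hessian at any point is diag(E_uu, E_vv) = diag(18(2u + 3), -6(v + 1)).
At (-3, 2): H = diag(-54, -18).
Both eigenvalues are negative, so H is negative definite: a local maximum.

local maximum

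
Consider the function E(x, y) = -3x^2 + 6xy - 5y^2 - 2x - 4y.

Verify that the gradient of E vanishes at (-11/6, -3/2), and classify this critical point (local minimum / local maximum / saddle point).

local maximum

∇E = (-6x + 6y - 2, 6x - 10y - 4); substituting (-11/6, -3/2) gives ∇E = (0, 0), so (-11/6, -3/2) is indeed a critical point.
The Hessian of E is constant: H = [[-6, 6], [6, -10]].
det(H) = (-6)·(-10) − 6² = 24.
det(H) > 0 and tr(H) = -16 < 0, so H is negative definite and the point is a local maximum.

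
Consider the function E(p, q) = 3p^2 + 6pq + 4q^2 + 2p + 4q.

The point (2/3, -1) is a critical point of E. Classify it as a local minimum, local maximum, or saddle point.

local minimum

The Hessian of E is constant: H = [[6, 6], [6, 8]].
det(H) = 6·8 − 6² = 12.
det(H) > 0 and tr(H) = 14 > 0, so H is positive definite and the point is a local minimum.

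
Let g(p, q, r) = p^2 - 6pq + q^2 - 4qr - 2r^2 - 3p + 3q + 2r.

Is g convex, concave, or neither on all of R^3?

g is quadratic, so its Hessian is the constant matrix H = [[2, -6, 0], [-6, 2, -4], [0, -4, -4]].
Leading principal minors: 2, -32, 96.
Neither pattern holds ⇒ H is indefinite ⇒ neither convex nor concave.

neither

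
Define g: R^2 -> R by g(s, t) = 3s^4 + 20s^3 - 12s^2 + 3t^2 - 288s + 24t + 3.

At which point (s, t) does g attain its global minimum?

(2, -4)

g(s,t) separates as P(s) + Q(t) + 3, so its minimum is min P + min Q + 3.
P'(s) = 12(s - 2)(s + 3)(s + 4) vanishes at s ∈ {-4, -3, 2}; Q'(t) = 6(t + 4) vanishes at t ∈ {-4}.
Local minima of P (where P''>0): P(-4)=448, P(2)=-416. Local minima of Q: Q(-4)=-48.
So the global minimum of g is P(2) + Q(-4) + 3 = -416 − 48 + 3 = -461, attained at (2, -4).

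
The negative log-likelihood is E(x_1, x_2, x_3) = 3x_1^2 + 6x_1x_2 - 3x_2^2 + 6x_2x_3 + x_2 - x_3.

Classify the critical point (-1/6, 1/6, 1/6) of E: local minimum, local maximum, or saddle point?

The Hessian is constant: H = [[6, 6, 0], [6, -6, 6], [0, 6, 0]].
Leading principal minors: Δ₁ = 6, Δ₂ = -72, Δ₃ = -216.
The minors fit neither the all-positive nor the alternating-sign pattern, so H is indefinite: a saddle point.

saddle point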